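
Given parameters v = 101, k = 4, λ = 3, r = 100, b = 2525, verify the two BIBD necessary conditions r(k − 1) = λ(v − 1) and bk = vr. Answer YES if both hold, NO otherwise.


Condition (i): r(k − 1) = 100·3 = 300; λ(v − 1) = 3·100 = 300. Match? YES.
Condition (ii): bk = 2525·4 = 10100; vr = 101·100 = 10100. Match? YES.
Both conditions hold? YES.

YES


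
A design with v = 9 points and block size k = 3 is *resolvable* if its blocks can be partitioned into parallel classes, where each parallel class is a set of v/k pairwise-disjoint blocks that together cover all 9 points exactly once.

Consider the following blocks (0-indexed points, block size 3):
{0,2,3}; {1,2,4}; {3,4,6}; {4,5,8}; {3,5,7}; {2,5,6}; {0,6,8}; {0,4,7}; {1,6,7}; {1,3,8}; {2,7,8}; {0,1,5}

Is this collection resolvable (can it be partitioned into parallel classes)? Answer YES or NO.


v = 9, block size k = 3, number of blocks = 12.
For resolvability, blocks must partition into parallel classes of size v/k = 3.
Total blocks must therefore be a multiple of 3: 12 = 3·4 + 0 ⇒ divisible ✓.
Greedy packing gives 4 candidate class(es). Each should be a full parallel class (size 3, covers all 9 points).
  Class 1 (3 blocks): {0,2,3}; {4,5,8}; {1,6,7}. Points covered: [0, 1, 2, 3, 4, 5, 6, 7, 8].
  Class 2 (3 blocks): {1,2,4}; {3,5,7}; {0,6,8}. Points covered: [0, 1, 2, 3, 4, 5, 6, 7, 8].
  Class 3 (3 blocks): {3,4,6}; {2,7,8}; {0,1,5}. Points covered: [0, 1, 2, 3, 4, 5, 6, 7, 8].
  Class 4 (3 blocks): {2,5,6}; {0,4,7}; {1,3,8}. Points covered: [0, 1, 2, 3, 4, 5, 6, 7, 8].
All classes full (size 3)? YES. All classes cover every point? YES.
Resolvable? YES.

YES


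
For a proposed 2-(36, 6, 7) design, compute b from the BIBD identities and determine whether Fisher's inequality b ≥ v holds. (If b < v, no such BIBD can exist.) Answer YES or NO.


r = λ(v − 1)/(k − 1) = 7·35/5 = 49.
b = vr/k = 36·49/6 = 294.
Fisher's inequality: b ≥ v ⇔ 294 ≥ 36? YES.

YES


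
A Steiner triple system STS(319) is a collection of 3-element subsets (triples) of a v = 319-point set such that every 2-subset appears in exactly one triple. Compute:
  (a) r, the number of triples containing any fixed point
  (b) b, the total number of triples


An STS(v) is a 2-(v, 3, 1) BIBD: block size k = 3, λ = 1.
Replication: r(k − 1) = λ(v − 1) ⇒ r·2 = 319 − 1 = 318 ⇒ r = 159.
Block count: bk = vr ⇒ b·3 = 319·159 = 50721 ⇒ b = 16907.

r = 159, b = 16907.


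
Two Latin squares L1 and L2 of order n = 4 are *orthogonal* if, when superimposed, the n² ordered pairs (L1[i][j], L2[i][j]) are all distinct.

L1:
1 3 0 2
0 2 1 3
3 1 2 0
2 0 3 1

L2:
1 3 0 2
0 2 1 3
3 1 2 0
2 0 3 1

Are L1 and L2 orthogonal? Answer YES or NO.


Form the n² = 16 superimposed pairs (L1[i][j], L2[i][j]), row by row (rows and columns indexed from 0):
row 0: (1,1) (3,3) (0,0) (2,2)
row 1: (0,0) (2,2) (1,1) (3,3)
row 2: (3,3) (1,1) (2,2) (0,0)
row 3: (2,2) (0,0) (3,3) (1,1)
Orthogonality requires all 16 pairs distinct.
But the pair (0,0) repeats: cell (0,2) has L1 = 0, L2 = 0, and cell (1,0) has L1 = 0, L2 = 0.
A repeated pair means some other pair never occurs (only 4 distinct pairs out of 16), so the squares are not orthogonal.
Conclusion: NO.

NO


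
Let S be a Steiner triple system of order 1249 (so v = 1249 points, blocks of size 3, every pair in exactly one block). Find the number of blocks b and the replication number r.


An STS(v) is a 2-(v, 3, 1) BIBD: block size k = 3, λ = 1.
Replication: r(k − 1) = λ(v − 1) ⇒ r·2 = 1249 − 1 = 1248 ⇒ r = 624.
Block count: bk = vr ⇒ b·3 = 1249·624 = 779376 ⇒ b = 259792.
(Check via b = v(v − 1)/6 = 1249·1248/6 = 1558752/6 = 259792.)

r = 624, b = 259792.


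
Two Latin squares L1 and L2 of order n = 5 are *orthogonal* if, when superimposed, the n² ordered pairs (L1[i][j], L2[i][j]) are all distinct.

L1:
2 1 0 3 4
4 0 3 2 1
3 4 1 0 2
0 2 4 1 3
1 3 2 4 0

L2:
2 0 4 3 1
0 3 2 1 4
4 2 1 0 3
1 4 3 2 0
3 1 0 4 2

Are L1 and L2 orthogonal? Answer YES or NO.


Form the n² = 25 superimposed pairs (L1[i][j], L2[i][j]), row by row (rows and columns indexed from 0):
row 0: (2,2) (1,0) (0,4) (3,3) (4,1)
row 1: (4,0) (0,3) (3,2) (2,1) (1,4)
row 2: (3,4) (4,2) (1,1) (0,0) (2,3)
row 3: (0,1) (2,4) (4,3) (1,2) (3,0)
row 4: (1,3) (3,1) (2,0) (4,4) (0,2)
Orthogonality requires all 25 pairs distinct.
Check by first coordinate: for each symbol s of L1, list the L2 entries in the n cells where L1 = s; they must all differ.
  L1 = 0: L2 entries (in reading order) 4, 3, 0, 1, 2 — all 5 distinct ✓
  L1 = 1: L2 entries (in reading order) 0, 4, 1, 2, 3 — all 5 distinct ✓
  L1 = 2: L2 entries (in reading order) 2, 1, 3, 4, 0 — all 5 distinct ✓
  L1 = 3: L2 entries (in reading order) 3, 2, 4, 0, 1 — all 5 distinct ✓
  L1 = 4: L2 entries (in reading order) 1, 0, 2, 3, 4 — all 5 distinct ✓
Every symbol of L1 meets every symbol of L2 exactly once, so all 25 pairs are distinct (25 of 25).
Conclusion: YES.

YES


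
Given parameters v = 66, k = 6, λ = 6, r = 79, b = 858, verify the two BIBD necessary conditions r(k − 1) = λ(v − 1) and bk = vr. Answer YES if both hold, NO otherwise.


Condition (i): r(k − 1) = 79·5 = 395; λ(v − 1) = 6·65 = 390. Match? NO.
Condition (ii): bk = 858·6 = 5148; vr = 66·79 = 5214. Match? NO.
Both conditions hold? NO.

NO


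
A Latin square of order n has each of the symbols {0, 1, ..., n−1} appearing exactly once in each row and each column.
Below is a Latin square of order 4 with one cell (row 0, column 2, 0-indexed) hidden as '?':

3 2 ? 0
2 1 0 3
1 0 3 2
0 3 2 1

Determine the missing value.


Row 0 contains symbols [0, 2, 3] — missing [1].
Column 2 contains symbols [0, 2, 3] — missing [1].
The missing symbol must appear in both missing sets; intersection = [1].
Therefore the hidden value is 1.

Missing value = 1.


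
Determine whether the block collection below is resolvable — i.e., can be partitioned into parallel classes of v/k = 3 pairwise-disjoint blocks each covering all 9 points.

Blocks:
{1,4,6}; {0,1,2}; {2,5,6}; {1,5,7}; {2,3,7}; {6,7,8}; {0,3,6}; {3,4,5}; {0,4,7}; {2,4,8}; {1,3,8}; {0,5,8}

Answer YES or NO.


v = 9, block size k = 3, number of blocks = 12.
For resolvability, blocks must partition into parallel classes of size v/k = 3.
Total blocks must therefore be a multiple of 3: 12 = 3·4 + 0 ⇒ divisible ✓.
Greedy packing gives 4 candidate class(es). Each should be a full parallel class (size 3, covers all 9 points).
  Class 1 (3 blocks): {1,4,6}; {2,3,7}; {0,5,8}. Points covered: [0, 1, 2, 3, 4, 5, 6, 7, 8].
  Class 2 (3 blocks): {0,1,2}; {6,7,8}; {3,4,5}. Points covered: [0, 1, 2, 3, 4, 5, 6, 7, 8].
  Class 3 (3 blocks): {2,5,6}; {0,4,7}; {1,3,8}. Points covered: [0, 1, 2, 3, 4, 5, 6, 7, 8].
  Class 4 (3 blocks): {1,5,7}; {0,3,6}; {2,4,8}. Points covered: [0, 1, 2, 3, 4, 5, 6, 7, 8].
All classes full (size 3)? YES. All classes cover every point? YES.
Resolvable? YES.

YES


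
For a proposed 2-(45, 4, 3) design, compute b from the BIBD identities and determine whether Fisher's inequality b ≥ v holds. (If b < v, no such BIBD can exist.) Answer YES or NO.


b = λv(v − 1)/(k(k − 1)) = 3·45·44/(4·3) = 5940/12 = 495.
Compare with v = 45: b ≥ v, so Fisher's inequality holds.

YES


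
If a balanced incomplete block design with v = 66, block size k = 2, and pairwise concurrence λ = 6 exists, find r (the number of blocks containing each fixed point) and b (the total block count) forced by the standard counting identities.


Any 2-(v, k, λ) BIBD satisfies two necessary conditions:
  (i)  Each point sits in r blocks, and counting incidences through any fixed point gives r(k − 1) = λ(v − 1), so r = λ(v − 1)/(k − 1).
  (ii) Total incidences bk = vr, so b = vr/k.
Step 1: r = λ(v − 1)/(k − 1) = 6·(66 − 1)/(2 − 1) = 6·65/1 = 390/1 = 390.
Step 2: b = vr/k = 66·390/2 = 25740/2 = 12870.
Check integrality: r = 390 ∈ Z ✓, b = 12870 ∈ Z ✓.
(These identities are necessary conditions: they determine r and b for any design with these parameters, but do not by themselves prove that one exists.)

r = 390, b = 12870.


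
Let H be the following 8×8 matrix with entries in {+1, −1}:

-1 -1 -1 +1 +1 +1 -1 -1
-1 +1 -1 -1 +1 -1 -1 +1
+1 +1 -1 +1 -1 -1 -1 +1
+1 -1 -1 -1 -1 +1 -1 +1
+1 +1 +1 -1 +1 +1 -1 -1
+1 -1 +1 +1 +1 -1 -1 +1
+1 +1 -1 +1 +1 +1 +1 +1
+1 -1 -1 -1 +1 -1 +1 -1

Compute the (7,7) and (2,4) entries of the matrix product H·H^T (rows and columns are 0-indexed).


Row 2 of H: [1, 1, -1, 1, -1, -1, -1, 1].
Row 4 of H: [1, 1, 1, -1, 1, 1, -1, -1].
Row 7 of H: [1, -1, -1, -1, 1, -1, 1, -1].
(H·H^T)[7][7] = Σ_j H[7][j]·H[7][j] = (1)² + (-1)² + (-1)² + (-1)² + (1)² + (-1)² + (1)² + (-1)² = 1 + 1 + 1 + 1 + 1 + 1 + 1 + 1 = 8.
(H·H^T)[2][4] = Σ_j H[2][j]·H[4][j] = (1)·(1) + (1)·(1) + (-1)·(1) + (1)·(-1) + (-1)·(1) + (-1)·(1) + (-1)·(-1) + (1)·(-1) = 1 + 1 + -1 + -1 + -1 + -1 + 1 + -1 = -2.
Rows 2 and 4 are not orthogonal (dot product = -2 ≠ 0), so H is not a Hadamard matrix.

(7,7) entry = 8; (2,4) entry = -2.


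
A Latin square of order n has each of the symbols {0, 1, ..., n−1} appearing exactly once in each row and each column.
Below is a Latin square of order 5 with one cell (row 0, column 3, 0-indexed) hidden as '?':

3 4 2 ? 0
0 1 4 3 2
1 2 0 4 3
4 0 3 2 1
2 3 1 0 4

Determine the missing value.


Row 0 contains symbols [0, 2, 3, 4] — missing [1].
Column 3 contains symbols [0, 2, 3, 4] — missing [1].
The missing symbol must appear in both missing sets; intersection = [1].
Therefore the hidden value is 1.

Missing value = 1.


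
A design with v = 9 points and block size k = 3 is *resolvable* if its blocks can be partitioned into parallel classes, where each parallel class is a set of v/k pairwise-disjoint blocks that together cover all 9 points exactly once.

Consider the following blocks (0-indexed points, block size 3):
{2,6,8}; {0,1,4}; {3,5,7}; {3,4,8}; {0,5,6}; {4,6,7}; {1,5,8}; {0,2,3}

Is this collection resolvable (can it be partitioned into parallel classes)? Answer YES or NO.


v = 9, block size k = 3, number of blocks = 8.
For resolvability, blocks must partition into parallel classes of size v/k = 3.
Total blocks must therefore be a multiple of 3: 8 = 3·2 + 2 ⇒ not divisible ✗.
Resolvable? NO.

NO


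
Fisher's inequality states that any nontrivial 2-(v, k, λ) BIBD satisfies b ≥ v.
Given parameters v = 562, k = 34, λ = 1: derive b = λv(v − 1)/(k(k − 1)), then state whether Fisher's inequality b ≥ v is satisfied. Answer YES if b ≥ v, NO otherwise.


b = λv(v − 1)/(k(k − 1)) = 1·562·561/(34·33) = 315282/1122 = 281.
Compare with v = 562: b < v, so Fisher's inequality fails.

NO


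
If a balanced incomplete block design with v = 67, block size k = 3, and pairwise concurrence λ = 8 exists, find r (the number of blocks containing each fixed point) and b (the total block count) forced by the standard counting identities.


Any 2-(v, k, λ) BIBD satisfies two necessary conditions:
  (i)  Each point sits in r blocks, and counting incidences through any fixed point gives r(k − 1) = λ(v − 1), so r = λ(v − 1)/(k − 1).
  (ii) Total incidences bk = vr, so b = vr/k.
Step 1: r = λ(v − 1)/(k − 1) = 8·(67 − 1)/(3 − 1) = 8·66/2 = 528/2 = 264.
Step 2: b = vr/k = 67·264/3 = 17688/3 = 5896.
Check integrality: r = 264 ∈ Z ✓, b = 5896 ∈ Z ✓.
(These identities are necessary conditions: they determine r and b for any design with these parameters, but do not by themselves prove that one exists.)

r = 264, b = 5896.


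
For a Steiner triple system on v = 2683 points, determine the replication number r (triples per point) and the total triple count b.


An STS(v) is a 2-(v, 3, 1) BIBD: block size k = 3, λ = 1.
Replication: r(k − 1) = λ(v − 1) ⇒ r·2 = 2683 − 1 = 2682 ⇒ r = 1341.
Block count: b = v(v − 1)/6 = 2683·2682/6 = 7195806/6 = 1199301.

r = 1341, b = 1199301.


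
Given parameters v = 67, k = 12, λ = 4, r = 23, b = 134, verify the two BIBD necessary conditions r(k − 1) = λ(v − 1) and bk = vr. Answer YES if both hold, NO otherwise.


Condition (i): r(k − 1) = 23·11 = 253; λ(v − 1) = 4·66 = 264. Match? NO.
Condition (ii): bk = 134·12 = 1608; vr = 67·23 = 1541. Match? NO.
Both conditions hold? NO.

NO


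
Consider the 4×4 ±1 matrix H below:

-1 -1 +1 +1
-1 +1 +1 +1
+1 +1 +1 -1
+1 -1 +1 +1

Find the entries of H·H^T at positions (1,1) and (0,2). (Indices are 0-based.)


Row 0 of H: [-1, -1, 1, 1].
Row 1 of H: [-1, 1, 1, 1].
Row 2 of H: [1, 1, 1, -1].
(H·H^T)[1][1] = Σ_j H[1][j]·H[1][j] = (-1)² + (1)² + (1)² + (1)² = 1 + 1 + 1 + 1 = 4.
(H·H^T)[0][2] = Σ_j H[0][j]·H[2][j] = (-1)·(1) + (-1)·(1) + (1)·(1) + (1)·(-1) = -1 + -1 + 1 + -1 = -2.
Rows 0 and 2 are not orthogonal (dot product = -2 ≠ 0), so H is not a Hadamard matrix.

(1,1) entry = 4; (0,2) entry = -2.


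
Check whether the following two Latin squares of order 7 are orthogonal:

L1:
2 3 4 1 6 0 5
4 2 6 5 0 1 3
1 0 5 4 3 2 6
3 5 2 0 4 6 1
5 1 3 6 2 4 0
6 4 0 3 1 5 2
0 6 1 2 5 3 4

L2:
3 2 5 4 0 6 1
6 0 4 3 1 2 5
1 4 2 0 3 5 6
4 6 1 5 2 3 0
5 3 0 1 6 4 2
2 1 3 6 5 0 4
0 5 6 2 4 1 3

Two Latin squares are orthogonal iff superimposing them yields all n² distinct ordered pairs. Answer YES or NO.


Form the n² = 49 superimposed pairs (L1[i][j], L2[i][j]), row by row (rows and columns indexed from 0):
row 0: (2,3) (3,2) (4,5) (1,4) (6,0) (0,6) (5,1)
row 1: (4,6) (2,0) (6,4) (5,3) (0,1) (1,2) (3,5)
row 2: (1,1) (0,4) (5,2) (4,0) (3,3) (2,5) (6,6)
row 3: (3,4) (5,6) (2,1) (0,5) (4,2) (6,3) (1,0)
row 4: (5,5) (1,3) (3,0) (6,1) (2,6) (4,4) (0,2)
row 5: (6,2) (4,1) (0,3) (3,6) (1,5) (5,0) (2,4)
row 6: (0,0) (6,5) (1,6) (2,2) (5,4) (3,1) (4,3)
Orthogonality requires all 49 pairs distinct.
Check by first coordinate: for each symbol s of L1, list the L2 entries in the n cells where L1 = s; they must all differ.
  L1 = 0: L2 entries (in reading order) 6, 1, 4, 5, 2, 3, 0 — all 7 distinct ✓
  L1 = 1: L2 entries (in reading order) 4, 2, 1, 0, 3, 5, 6 — all 7 distinct ✓
  L1 = 2: L2 entries (in reading order) 3, 0, 5, 1, 6, 4, 2 — all 7 distinct ✓
  L1 = 3: L2 entries (in reading order) 2, 5, 3, 4, 0, 6, 1 — all 7 distinct ✓
  L1 = 4: L2 entries (in reading order) 5, 6, 0, 2, 4, 1, 3 — all 7 distinct ✓
  L1 = 5: L2 entries (in reading order) 1, 3, 2, 6, 5, 0, 4 — all 7 distinct ✓
  L1 = 6: L2 entries (in reading order) 0, 4, 6, 3, 1, 2, 5 — all 7 distinct ✓
Every symbol of L1 meets every symbol of L2 exactly once, so all 49 pairs are distinct (49 of 49).
Conclusion: YES.

YES


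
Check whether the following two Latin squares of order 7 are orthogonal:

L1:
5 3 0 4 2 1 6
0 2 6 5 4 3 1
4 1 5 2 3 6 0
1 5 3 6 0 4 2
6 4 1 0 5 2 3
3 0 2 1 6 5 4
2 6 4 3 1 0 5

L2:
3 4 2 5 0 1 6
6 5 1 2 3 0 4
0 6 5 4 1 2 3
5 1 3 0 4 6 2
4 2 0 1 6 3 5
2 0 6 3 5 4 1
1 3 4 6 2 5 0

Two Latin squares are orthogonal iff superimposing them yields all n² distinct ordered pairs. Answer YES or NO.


Form the n² = 49 superimposed pairs (L1[i][j], L2[i][j]), row by row (rows and columns indexed from 0):
row 0: (5,3) (3,4) (0,2) (4,5) (2,0) (1,1) (6,6)
row 1: (0,6) (2,5) (6,1) (5,2) (4,3) (3,0) (1,4)
row 2: (4,0) (1,6) (5,5) (2,4) (3,1) (6,2) (0,3)
row 3: (1,5) (5,1) (3,3) (6,0) (0,4) (4,6) (2,2)
row 4: (6,4) (4,2) (1,0) (0,1) (5,6) (2,3) (3,5)
row 5: (3,2) (0,0) (2,6) (1,3) (6,5) (5,4) (4,1)
row 6: (2,1) (6,3) (4,4) (3,6) (1,2) (0,5) (5,0)
Orthogonality requires all 49 pairs distinct.
Check by first coordinate: for each symbol s of L1, list the L2 entries in the n cells where L1 = s; they must all differ.
  L1 = 0: L2 entries (in reading order) 2, 6, 3, 4, 1, 0, 5 — all 7 distinct ✓
  L1 = 1: L2 entries (in reading order) 1, 4, 6, 5, 0, 3, 2 — all 7 distinct ✓
  L1 = 2: L2 entries (in reading order) 0, 5, 4, 2, 3, 6, 1 — all 7 distinct ✓
  L1 = 3: L2 entries (in reading order) 4, 0, 1, 3, 5, 2, 6 — all 7 distinct ✓
  L1 = 4: L2 entries (in reading order) 5, 3, 0, 6, 2, 1, 4 — all 7 distinct ✓
  L1 = 5: L2 entries (in reading order) 3, 2, 5, 1, 6, 4, 0 — all 7 distinct ✓
  L1 = 6: L2 entries (in reading order) 6, 1, 2, 0, 4, 5, 3 — all 7 distinct ✓
Every symbol of L1 meets every symbol of L2 exactly once, so all 49 pairs are distinct (49 of 49).
Conclusion: YES.

YES


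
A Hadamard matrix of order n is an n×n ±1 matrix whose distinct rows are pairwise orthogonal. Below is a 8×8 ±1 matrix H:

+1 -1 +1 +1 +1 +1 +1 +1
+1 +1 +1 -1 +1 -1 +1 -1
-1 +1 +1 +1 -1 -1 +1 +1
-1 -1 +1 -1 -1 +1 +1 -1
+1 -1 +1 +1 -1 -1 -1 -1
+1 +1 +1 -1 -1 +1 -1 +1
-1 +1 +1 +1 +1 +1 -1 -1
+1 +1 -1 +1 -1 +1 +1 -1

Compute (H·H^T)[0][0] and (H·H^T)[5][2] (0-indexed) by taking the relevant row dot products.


Row 0 of H: [1, -1, 1, 1, 1, 1, 1, 1].
Row 2 of H: [-1, 1, 1, 1, -1, -1, 1, 1].
Row 5 of H: [1, 1, 1, -1, -1, 1, -1, 1].
(H·H^T)[0][0] = Σ_j H[0][j]·H[0][j] = (1)² + (-1)² + (1)² + (1)² + (1)² + (1)² + (1)² + (1)² = 1 + 1 + 1 + 1 + 1 + 1 + 1 + 1 = 8.
(H·H^T)[5][2] = Σ_j H[5][j]·H[2][j] = (1)·(-1) + (1)·(1) + (1)·(1) + (-1)·(1) + (-1)·(-1) + (1)·(-1) + (-1)·(1) + (1)·(1) = -1 + 1 + 1 + -1 + 1 + -1 + -1 + 1 = 0.
So rows 5 and 2 are orthogonal; the diagonal entry equals n = 8.

(0,0) entry = 8; (5,2) entry = 0.


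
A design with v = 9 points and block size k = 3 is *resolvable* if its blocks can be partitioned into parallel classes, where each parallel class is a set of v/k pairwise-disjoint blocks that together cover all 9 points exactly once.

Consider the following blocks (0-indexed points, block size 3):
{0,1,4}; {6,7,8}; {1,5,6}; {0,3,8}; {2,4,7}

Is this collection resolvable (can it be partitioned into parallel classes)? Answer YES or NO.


v = 9, block size k = 3, number of blocks = 5.
For resolvability, blocks must partition into parallel classes of size v/k = 3.
Total blocks must therefore be a multiple of 3: 5 = 3·1 + 2 ⇒ not divisible ✗.
Resolvable? NO.

NO


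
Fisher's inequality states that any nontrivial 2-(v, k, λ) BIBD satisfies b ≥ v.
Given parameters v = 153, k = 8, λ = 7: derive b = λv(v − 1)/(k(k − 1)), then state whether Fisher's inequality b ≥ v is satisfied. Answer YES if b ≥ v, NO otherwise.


r = λ(v − 1)/(k − 1) = 7·152/7 = 152.
b = vr/k = 153·152/8 = 2907.
Fisher's inequality: b ≥ v ⇔ 2907 ≥ 153? YES.

YES


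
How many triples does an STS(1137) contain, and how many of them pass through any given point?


An STS(v) is a 2-(v, 3, 1) BIBD: block size k = 3, λ = 1.
Replication: r(k − 1) = λ(v − 1) ⇒ r·2 = 1137 − 1 = 1136 ⇒ r = 568.
Block count: b = v(v − 1)/6 = 1137·1136/6 = 1291632/6 = 215272.

r = 568, b = 215272.


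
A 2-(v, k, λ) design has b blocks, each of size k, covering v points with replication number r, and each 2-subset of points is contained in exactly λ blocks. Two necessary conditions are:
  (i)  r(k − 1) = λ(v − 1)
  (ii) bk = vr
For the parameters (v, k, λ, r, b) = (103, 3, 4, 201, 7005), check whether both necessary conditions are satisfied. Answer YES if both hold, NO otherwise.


Condition (i): r(k − 1) = 201·2 = 402; λ(v − 1) = 4·102 = 408. Match? NO.
Condition (ii): bk = 7005·3 = 21015; vr = 103·201 = 20703. Match? NO.
Both conditions hold? NO.

NO


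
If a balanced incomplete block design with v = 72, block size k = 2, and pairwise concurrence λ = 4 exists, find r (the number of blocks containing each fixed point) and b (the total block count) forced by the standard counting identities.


Any 2-(v, k, λ) BIBD satisfies two necessary conditions:
  (i)  Each point sits in r blocks, and counting incidences through any fixed point gives r(k − 1) = λ(v − 1), so r = λ(v − 1)/(k − 1).
  (ii) Total incidences bk = vr, so b = vr/k.
Step 1: r = λ(v − 1)/(k − 1) = 4·(72 − 1)/(2 − 1) = 4·71/1 = 284/1 = 284.
Step 2: b = vr/k = 72·284/2 = 20448/2 = 10224.
Check integrality: r = 284 ∈ Z ✓, b = 10224 ∈ Z ✓.
(These identities are necessary conditions: they determine r and b for any design with these parameters, but do not by themselves prove that one exists.)

r = 284, b = 10224.


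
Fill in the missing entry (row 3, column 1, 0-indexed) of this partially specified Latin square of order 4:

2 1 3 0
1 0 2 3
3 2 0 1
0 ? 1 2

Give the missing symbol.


Row 3 contains symbols [0, 1, 2] — missing [3].
Column 1 contains symbols [0, 1, 2] — missing [3].
The missing symbol must appear in both missing sets; intersection = [3].
Therefore the hidden value is 3.

Missing value = 3.


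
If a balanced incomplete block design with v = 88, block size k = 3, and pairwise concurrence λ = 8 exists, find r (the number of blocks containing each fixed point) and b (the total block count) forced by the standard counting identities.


Any 2-(v, k, λ) BIBD satisfies two necessary conditions:
  (i)  Each point sits in r blocks, and counting incidences through any fixed point gives r(k − 1) = λ(v − 1), so r = λ(v − 1)/(k − 1).
  (ii) Total incidences bk = vr, so b = vr/k.
Step 1: r = λ(v − 1)/(k − 1) = 8·(88 − 1)/(3 − 1) = 8·87/2 = 696/2 = 348.
Step 2: b = vr/k = 88·348/3 = 30624/3 = 10208.
Check integrality: r = 348 ∈ Z ✓, b = 10208 ∈ Z ✓.
(These identities are necessary conditions: they determine r and b for any design with these parameters, but do not by themselves prove that one exists.)

r = 348, b = 10208.


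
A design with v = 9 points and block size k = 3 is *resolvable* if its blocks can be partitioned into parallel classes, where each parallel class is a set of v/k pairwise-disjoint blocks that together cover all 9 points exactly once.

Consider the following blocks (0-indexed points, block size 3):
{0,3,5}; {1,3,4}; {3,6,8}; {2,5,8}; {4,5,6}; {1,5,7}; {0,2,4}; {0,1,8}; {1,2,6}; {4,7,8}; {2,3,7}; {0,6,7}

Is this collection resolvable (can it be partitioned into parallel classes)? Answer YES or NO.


v = 9, block size k = 3, number of blocks = 12.
For resolvability, blocks must partition into parallel classes of size v/k = 3.
Total blocks must therefore be a multiple of 3: 12 = 3·4 + 0 ⇒ divisible ✓.
Greedy packing gives 4 candidate class(es). Each should be a full parallel class (size 3, covers all 9 points).
  Class 1 (3 blocks): {0,3,5}; {1,2,6}; {4,7,8}. Points covered: [0, 1, 2, 3, 4, 5, 6, 7, 8].
  Class 2 (3 blocks): {1,3,4}; {2,5,8}; {0,6,7}. Points covered: [0, 1, 2, 3, 4, 5, 6, 7, 8].
  Class 3 (3 blocks): {3,6,8}; {1,5,7}; {0,2,4}. Points covered: [0, 1, 2, 3, 4, 5, 6, 7, 8].
  Class 4 (3 blocks): {4,5,6}; {0,1,8}; {2,3,7}. Points covered: [0, 1, 2, 3, 4, 5, 6, 7, 8].
All classes full (size 3)? YES. All classes cover every point? YES.
Resolvable? YES.

YES


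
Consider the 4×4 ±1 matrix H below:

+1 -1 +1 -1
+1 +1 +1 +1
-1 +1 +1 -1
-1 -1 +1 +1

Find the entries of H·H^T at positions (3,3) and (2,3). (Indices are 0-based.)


Row 2 of H: [-1, 1, 1, -1].
Row 3 of H: [-1, -1, 1, 1].
(H·H^T)[3][3] = Σ_j H[3][j]·H[3][j] = (-1)² + (-1)² + (1)² + (1)² = 1 + 1 + 1 + 1 = 4.
(H·H^T)[2][3] = Σ_j H[2][j]·H[3][j] = (-1)·(-1) + (1)·(-1) + (1)·(1) + (-1)·(1) = 1 + -1 + 1 + -1 = 0.
So rows 2 and 3 are orthogonal; the diagonal entry equals n = 4.

(3,3) entry = 4; (2,3) entry = 0.


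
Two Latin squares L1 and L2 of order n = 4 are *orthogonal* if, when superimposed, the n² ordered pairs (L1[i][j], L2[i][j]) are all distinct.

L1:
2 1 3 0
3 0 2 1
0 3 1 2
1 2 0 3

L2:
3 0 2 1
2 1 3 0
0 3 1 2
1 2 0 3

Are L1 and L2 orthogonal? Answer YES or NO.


Form the n² = 16 superimposed pairs (L1[i][j], L2[i][j]), row by row (rows and columns indexed from 0):
row 0: (2,3) (1,0) (3,2) (0,1)
row 1: (3,2) (0,1) (2,3) (1,0)
row 2: (0,0) (3,3) (1,1) (2,2)
row 3: (1,1) (2,2) (0,0) (3,3)
Orthogonality requires all 16 pairs distinct.
But the pair (3,2) repeats: cell (0,2) has L1 = 3, L2 = 2, and cell (1,0) has L1 = 3, L2 = 2.
A repeated pair means some other pair never occurs (only 8 distinct pairs out of 16), so the squares are not orthogonal.
Conclusion: NO.

NO


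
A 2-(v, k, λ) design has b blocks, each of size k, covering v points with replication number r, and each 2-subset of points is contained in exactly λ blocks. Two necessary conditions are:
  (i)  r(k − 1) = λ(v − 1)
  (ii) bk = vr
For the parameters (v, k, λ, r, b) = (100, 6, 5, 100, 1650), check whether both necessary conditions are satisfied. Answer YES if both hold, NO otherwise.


Condition (i): r(k − 1) = 100·5 = 500; λ(v − 1) = 5·99 = 495. Match? NO.
Condition (ii): bk = 1650·6 = 9900; vr = 100·100 = 10000. Match? NO.
Both conditions hold? NO.

NO


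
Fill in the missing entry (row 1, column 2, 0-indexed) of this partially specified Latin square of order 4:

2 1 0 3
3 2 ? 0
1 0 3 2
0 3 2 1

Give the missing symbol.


Row 1 contains symbols [0, 2, 3] — missing [1].
Column 2 contains symbols [0, 2, 3] — missing [1].
The missing symbol must appear in both missing sets; intersection = [1].
Therefore the hidden value is 1.

Missing value = 1.


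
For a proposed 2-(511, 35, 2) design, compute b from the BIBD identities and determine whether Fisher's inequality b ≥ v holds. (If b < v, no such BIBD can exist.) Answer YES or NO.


r = λ(v − 1)/(k − 1) = 2·510/34 = 30.
b = vr/k = 511·30/35 = 438.
Fisher's inequality: b ≥ v ⇔ 438 ≥ 511? NO.

NO


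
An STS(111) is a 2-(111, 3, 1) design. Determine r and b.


An STS(v) is a 2-(v, 3, 1) BIBD: block size k = 3, λ = 1.
Replication: r(k − 1) = λ(v − 1) ⇒ r·2 = 111 − 1 = 110 ⇒ r = 55.
Block count: b = v(v − 1)/6 = 111·110/6 = 12210/6 = 2035.

r = 55, b = 2035.


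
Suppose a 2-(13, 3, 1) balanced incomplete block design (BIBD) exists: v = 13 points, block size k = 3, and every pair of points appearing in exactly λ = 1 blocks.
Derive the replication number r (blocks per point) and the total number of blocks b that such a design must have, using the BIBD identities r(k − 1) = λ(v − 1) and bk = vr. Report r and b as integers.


Any 2-(v, k, λ) BIBD satisfies two necessary conditions:
  (i)  Each point sits in r blocks, and counting incidences through any fixed point gives r(k − 1) = λ(v − 1), so r = λ(v − 1)/(k − 1).
  (ii) Total incidences bk = vr, so b = vr/k.
Step 1: r = λ(v − 1)/(k − 1) = 1·(13 − 1)/(3 − 1) = 1·12/2 = 12/2 = 6.
Step 2: b = vr/k = 13·6/3 = 78/3 = 26.
Check integrality: r = 6 ∈ Z ✓, b = 26 ∈ Z ✓.
(These identities are necessary conditions: they determine r and b for any design with these parameters, but do not by themselves prove that one exists.)

r = 6, b = 26.


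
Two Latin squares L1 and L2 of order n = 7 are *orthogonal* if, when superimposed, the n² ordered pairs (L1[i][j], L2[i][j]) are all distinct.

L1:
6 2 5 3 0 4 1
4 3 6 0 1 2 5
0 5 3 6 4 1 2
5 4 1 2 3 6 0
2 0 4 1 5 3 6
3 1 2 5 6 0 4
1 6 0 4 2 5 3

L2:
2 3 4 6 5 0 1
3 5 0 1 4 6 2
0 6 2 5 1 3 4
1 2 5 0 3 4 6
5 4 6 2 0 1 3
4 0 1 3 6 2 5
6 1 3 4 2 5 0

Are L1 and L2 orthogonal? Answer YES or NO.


Form the n² = 49 superimposed pairs (L1[i][j], L2[i][j]), row by row (rows and columns indexed from 0):
row 0: (6,2) (2,3) (5,4) (3,6) (0,5) (4,0) (1,1)
row 1: (4,3) (3,5) (6,0) (0,1) (1,4) (2,6) (5,2)
row 2: (0,0) (5,6) (3,2) (6,5) (4,1) (1,3) (2,4)
row 3: (5,1) (4,2) (1,5) (2,0) (3,3) (6,4) (0,6)
row 4: (2,5) (0,4) (4,6) (1,2) (5,0) (3,1) (6,3)
row 5: (3,4) (1,0) (2,1) (5,3) (6,6) (0,2) (4,5)
row 6: (1,6) (6,1) (0,3) (4,4) (2,2) (5,5) (3,0)
Orthogonality requires all 49 pairs distinct.
Check by first coordinate: for each symbol s of L1, list the L2 entries in the n cells where L1 = s; they must all differ.
  L1 = 0: L2 entries (in reading order) 5, 1, 0, 6, 4, 2, 3 — all 7 distinct ✓
  L1 = 1: L2 entries (in reading order) 1, 4, 3, 5, 2, 0, 6 — all 7 distinct ✓
  L1 = 2: L2 entries (in reading order) 3, 6, 4, 0, 5, 1, 2 — all 7 distinct ✓
  L1 = 3: L2 entries (in reading order) 6, 5, 2, 3, 1, 4, 0 — all 7 distinct ✓
  L1 = 4: L2 entries (in reading order) 0, 3, 1, 2, 6, 5, 4 — all 7 distinct ✓
  L1 = 5: L2 entries (in reading order) 4, 2, 6, 1, 0, 3, 5 — all 7 distinct ✓
  L1 = 6: L2 entries (in reading order) 2, 0, 5, 4, 3, 6, 1 — all 7 distinct ✓
Every symbol of L1 meets every symbol of L2 exactly once, so all 49 pairs are distinct (49 of 49).
Conclusion: YES.

YES


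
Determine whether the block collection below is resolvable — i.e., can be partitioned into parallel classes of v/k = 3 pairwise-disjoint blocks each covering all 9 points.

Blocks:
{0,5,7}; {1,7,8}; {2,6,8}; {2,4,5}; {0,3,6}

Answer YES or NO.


v = 9, block size k = 3, number of blocks = 5.
For resolvability, blocks must partition into parallel classes of size v/k = 3.
Total blocks must therefore be a multiple of 3: 5 = 3·1 + 2 ⇒ not divisible ✗.
Resolvable? NO.

NO


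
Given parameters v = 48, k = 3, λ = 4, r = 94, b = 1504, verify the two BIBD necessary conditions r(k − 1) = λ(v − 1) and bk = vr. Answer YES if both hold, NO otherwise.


Condition (i): r(k − 1) = 94·2 = 188; λ(v − 1) = 4·47 = 188. Match? YES.
Condition (ii): bk = 1504·3 = 4512; vr = 48·94 = 4512. Match? YES.
Both conditions hold? YES.

YES


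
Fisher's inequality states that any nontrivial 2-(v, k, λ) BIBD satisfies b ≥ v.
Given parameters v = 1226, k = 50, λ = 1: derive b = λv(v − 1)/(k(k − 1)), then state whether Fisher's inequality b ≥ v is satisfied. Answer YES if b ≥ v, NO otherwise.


r = λ(v − 1)/(k − 1) = 1·1225/49 = 25.
b = vr/k = 1226·25/50 = 613.
Fisher's inequality: b ≥ v ⇔ 613 ≥ 1226? NO.

NO


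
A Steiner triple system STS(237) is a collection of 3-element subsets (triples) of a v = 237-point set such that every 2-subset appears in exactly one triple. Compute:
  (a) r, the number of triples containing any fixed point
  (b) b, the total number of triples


An STS(v) is a 2-(v, 3, 1) BIBD: block size k = 3, λ = 1.
Replication: r(k − 1) = λ(v − 1) ⇒ r·2 = 237 − 1 = 236 ⇒ r = 118.
Block count: b = v(v − 1)/6 = 237·236/6 = 55932/6 = 9322.
(Check via bk = vr: 9322·3 = 27966 = 237·118 = 27966 ✓.)

r = 118, b = 9322.


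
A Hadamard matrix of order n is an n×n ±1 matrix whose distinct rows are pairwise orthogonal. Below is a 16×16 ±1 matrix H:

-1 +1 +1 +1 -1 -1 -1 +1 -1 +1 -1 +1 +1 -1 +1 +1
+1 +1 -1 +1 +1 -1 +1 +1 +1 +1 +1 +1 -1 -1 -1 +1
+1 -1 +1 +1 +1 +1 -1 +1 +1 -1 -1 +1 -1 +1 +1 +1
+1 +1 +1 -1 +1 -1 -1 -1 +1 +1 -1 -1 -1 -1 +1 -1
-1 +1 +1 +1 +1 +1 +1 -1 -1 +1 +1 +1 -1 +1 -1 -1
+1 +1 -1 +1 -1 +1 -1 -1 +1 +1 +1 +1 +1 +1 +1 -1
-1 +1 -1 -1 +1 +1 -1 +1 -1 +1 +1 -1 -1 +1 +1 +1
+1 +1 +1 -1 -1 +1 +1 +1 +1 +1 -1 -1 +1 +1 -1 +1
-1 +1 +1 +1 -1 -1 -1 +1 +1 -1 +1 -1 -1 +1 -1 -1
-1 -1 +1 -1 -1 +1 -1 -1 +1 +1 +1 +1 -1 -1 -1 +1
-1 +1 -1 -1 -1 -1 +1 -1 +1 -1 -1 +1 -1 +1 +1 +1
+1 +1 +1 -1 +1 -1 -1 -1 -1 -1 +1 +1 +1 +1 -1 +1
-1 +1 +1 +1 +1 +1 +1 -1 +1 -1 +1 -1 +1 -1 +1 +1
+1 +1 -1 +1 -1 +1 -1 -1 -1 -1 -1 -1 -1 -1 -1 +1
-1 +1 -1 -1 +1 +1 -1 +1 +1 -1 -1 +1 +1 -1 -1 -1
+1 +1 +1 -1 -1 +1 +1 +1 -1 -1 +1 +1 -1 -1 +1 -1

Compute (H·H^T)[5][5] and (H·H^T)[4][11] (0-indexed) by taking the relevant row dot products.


Row 4 of H: [-1, 1, 1, 1, 1, 1, 1, -1, -1, 1, 1, 1, -1, 1, -1, -1].
Row 5 of H: [1, 1, -1, 1, -1, 1, -1, -1, 1, 1, 1, 1, 1, 1, 1, -1].
Row 11 of H: [1, 1, 1, -1, 1, -1, -1, -1, -1, -1, 1, 1, 1, 1, -1, 1].
(H·H^T)[5][5] = Σ_j H[5][j]·H[5][j] = (1)² + (1)² + (-1)² + (1)² + (-1)² + (1)² + (-1)² + (-1)² + (1)² + (1)² + (1)² + (1)² + (1)² + (1)² + (1)² + (-1)² = 1 + 1 + 1 + 1 + 1 + 1 + 1 + 1 + 1 + 1 + 1 + 1 + 1 + 1 + 1 + 1 = 16.
(H·H^T)[4][11] = Σ_j H[4][j]·H[11][j] = (-1)·(1) + (1)·(1) + (1)·(1) + (1)·(-1) + (1)·(1) + (1)·(-1) + (1)·(-1) + (-1)·(-1) + (-1)·(-1) + (1)·(-1) + (1)·(1) + (1)·(1) + (-1)·(1) + (1)·(1) + (-1)·(-1) + (-1)·(1) = -1 + 1 + 1 + -1 + 1 + -1 + -1 + 1 + 1 + -1 + 1 + 1 + -1 + 1 + 1 + -1 = 2.
Rows 4 and 11 are not orthogonal (dot product = 2 ≠ 0), so H is not a Hadamard matrix.

(5,5) entry = 16; (4,11) entry = 2.


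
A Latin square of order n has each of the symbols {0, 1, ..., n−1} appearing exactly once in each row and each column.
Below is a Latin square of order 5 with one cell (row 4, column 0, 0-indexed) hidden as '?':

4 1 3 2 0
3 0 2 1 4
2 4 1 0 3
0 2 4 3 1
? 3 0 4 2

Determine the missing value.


Row 4 contains symbols [0, 2, 3, 4] — missing [1].
Column 0 contains symbols [0, 2, 3, 4] — missing [1].
The missing symbol must appear in both missing sets; intersection = [1].
Therefore the hidden value is 1.

Missing value = 1.


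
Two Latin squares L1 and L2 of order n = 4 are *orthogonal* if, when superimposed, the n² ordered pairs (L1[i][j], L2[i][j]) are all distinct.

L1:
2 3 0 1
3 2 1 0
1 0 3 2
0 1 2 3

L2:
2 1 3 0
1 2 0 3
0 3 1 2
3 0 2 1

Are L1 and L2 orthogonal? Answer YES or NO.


Form the n² = 16 superimposed pairs (L1[i][j], L2[i][j]), row by row (rows and columns indexed from 0):
row 0: (2,2) (3,1) (0,3) (1,0)
row 1: (3,1) (2,2) (1,0) (0,3)
row 2: (1,0) (0,3) (3,1) (2,2)
row 3: (0,3) (1,0) (2,2) (3,1)
Orthogonality requires all 16 pairs distinct.
But the pair (3,1) repeats: cell (0,1) has L1 = 3, L2 = 1, and cell (1,0) has L1 = 3, L2 = 1.
A repeated pair means some other pair never occurs (only 4 distinct pairs out of 16), so the squares are not orthogonal.
Conclusion: NO.

NO


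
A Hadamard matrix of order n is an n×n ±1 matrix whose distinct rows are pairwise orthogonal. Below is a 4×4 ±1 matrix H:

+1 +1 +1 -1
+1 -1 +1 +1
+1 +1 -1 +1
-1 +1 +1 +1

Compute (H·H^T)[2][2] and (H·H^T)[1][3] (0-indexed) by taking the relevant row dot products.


Row 1 of H: [1, -1, 1, 1].
Row 2 of H: [1, 1, -1, 1].
Row 3 of H: [-1, 1, 1, 1].
(H·H^T)[2][2] = Σ_j H[2][j]·H[2][j] = (1)² + (1)² + (-1)² + (1)² = 1 + 1 + 1 + 1 = 4.
(H·H^T)[1][3] = Σ_j H[1][j]·H[3][j] = (1)·(-1) + (-1)·(1) + (1)·(1) + (1)·(1) = -1 + -1 + 1 + 1 = 0.
So rows 1 and 3 are orthogonal; the diagonal entry equals n = 4.

(2,2) entry = 4; (1,3) entry = 0.


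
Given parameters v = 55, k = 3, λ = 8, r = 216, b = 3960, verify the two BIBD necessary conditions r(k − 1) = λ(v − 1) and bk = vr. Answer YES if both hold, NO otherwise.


Condition (i): r(k − 1) = 216·2 = 432; λ(v − 1) = 8·54 = 432. Match? YES.
Condition (ii): bk = 3960·3 = 11880; vr = 55·216 = 11880. Match? YES.
Both conditions hold? YES.

YES


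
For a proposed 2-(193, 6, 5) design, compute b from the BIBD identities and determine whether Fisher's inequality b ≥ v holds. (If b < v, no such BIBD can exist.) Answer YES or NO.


r = λ(v − 1)/(k − 1) = 5·192/5 = 192.
b = vr/k = 193·192/6 = 6176.
Fisher's inequality: b ≥ v ⇔ 6176 ≥ 193? YES.

YES


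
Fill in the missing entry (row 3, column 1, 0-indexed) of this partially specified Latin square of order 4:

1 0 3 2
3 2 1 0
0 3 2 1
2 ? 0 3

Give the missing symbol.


Row 3 contains symbols [0, 2, 3] — missing [1].
Column 1 contains symbols [0, 2, 3] — missing [1].
The missing symbol must appear in both missing sets; intersection = [1].
Therefore the hidden value is 1.

Missing value = 1.


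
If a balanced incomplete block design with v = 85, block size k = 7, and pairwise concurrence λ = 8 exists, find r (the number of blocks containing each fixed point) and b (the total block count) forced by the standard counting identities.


Any 2-(v, k, λ) BIBD satisfies two necessary conditions:
  (i)  Each point sits in r blocks, and counting incidences through any fixed point gives r(k − 1) = λ(v − 1), so r = λ(v − 1)/(k − 1).
  (ii) Total incidences bk = vr, so b = vr/k.
Step 1: r = λ(v − 1)/(k − 1) = 8·(85 − 1)/(7 − 1) = 8·84/6 = 672/6 = 112.
Step 2: b = vr/k = 85·112/7 = 9520/7 = 1360.
Check integrality: r = 112 ∈ Z ✓, b = 1360 ∈ Z ✓.
(These identities are necessary conditions: they determine r and b for any design with these parameters, but do not by themselves prove that one exists.)

r = 112, b = 1360.


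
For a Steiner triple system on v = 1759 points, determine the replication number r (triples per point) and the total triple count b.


An STS(v) is a 2-(v, 3, 1) BIBD: block size k = 3, λ = 1.
Replication: r(k − 1) = λ(v − 1) ⇒ r·2 = 1759 − 1 = 1758 ⇒ r = 879.
Block count: b = v(v − 1)/6 = 1759·1758/6 = 3092322/6 = 515387.

r = 879, b = 515387.


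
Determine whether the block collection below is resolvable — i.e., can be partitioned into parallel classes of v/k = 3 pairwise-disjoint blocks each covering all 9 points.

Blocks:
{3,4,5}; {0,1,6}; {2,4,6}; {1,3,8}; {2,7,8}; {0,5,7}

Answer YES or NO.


v = 9, block size k = 3, number of blocks = 6.
For resolvability, blocks must partition into parallel classes of size v/k = 3.
Total blocks must therefore be a multiple of 3: 6 = 3·2 + 0 ⇒ divisible ✓.
Greedy packing gives 2 candidate class(es). Each should be a full parallel class (size 3, covers all 9 points).
  Class 1 (3 blocks): {3,4,5}; {0,1,6}; {2,7,8}. Points covered: [0, 1, 2, 3, 4, 5, 6, 7, 8].
  Class 2 (3 blocks): {2,4,6}; {1,3,8}; {0,5,7}. Points covered: [0, 1, 2, 3, 4, 5, 6, 7, 8].
All classes full (size 3)? YES. All classes cover every point? YES.
Resolvable? YES.

YES


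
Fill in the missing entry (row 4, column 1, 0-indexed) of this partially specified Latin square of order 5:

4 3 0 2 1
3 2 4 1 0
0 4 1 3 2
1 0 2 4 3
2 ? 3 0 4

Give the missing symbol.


Row 4 contains symbols [0, 2, 3, 4] — missing [1].
Column 1 contains symbols [0, 2, 3, 4] — missing [1].
The missing symbol must appear in both missing sets; intersection = [1].
Therefore the hidden value is 1.

Missing value = 1.


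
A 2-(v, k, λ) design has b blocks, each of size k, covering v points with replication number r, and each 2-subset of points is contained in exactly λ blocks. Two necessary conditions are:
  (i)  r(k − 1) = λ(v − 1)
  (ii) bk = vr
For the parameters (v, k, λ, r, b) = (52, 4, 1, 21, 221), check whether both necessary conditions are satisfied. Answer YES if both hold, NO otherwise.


Condition (i): r(k − 1) = 21·3 = 63; λ(v − 1) = 1·51 = 51. Match? NO.
Condition (ii): bk = 221·4 = 884; vr = 52·21 = 1092. Match? NO.
Both conditions hold? NO.

NO


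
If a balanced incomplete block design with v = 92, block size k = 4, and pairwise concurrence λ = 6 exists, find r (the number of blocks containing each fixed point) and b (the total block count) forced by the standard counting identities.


Any 2-(v, k, λ) BIBD satisfies two necessary conditions:
  (i)  Each point sits in r blocks, and counting incidences through any fixed point gives r(k − 1) = λ(v − 1), so r = λ(v − 1)/(k − 1).
  (ii) Total incidences bk = vr, so b = vr/k.
Step 1: r = λ(v − 1)/(k − 1) = 6·(92 − 1)/(4 − 1) = 6·91/3 = 546/3 = 182.
Step 2: b = vr/k = 92·182/4 = 16744/4 = 4186.
Check integrality: r = 182 ∈ Z ✓, b = 4186 ∈ Z ✓.
(These identities are necessary conditions: they determine r and b for any design with these parameters, but do not by themselves prove that one exists.)

r = 182, b = 4186.


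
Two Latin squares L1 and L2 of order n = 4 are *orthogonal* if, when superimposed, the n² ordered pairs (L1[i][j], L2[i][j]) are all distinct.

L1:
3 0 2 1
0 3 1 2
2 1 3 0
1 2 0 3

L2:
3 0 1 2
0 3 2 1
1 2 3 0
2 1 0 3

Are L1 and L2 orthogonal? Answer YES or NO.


Form the n² = 16 superimposed pairs (L1[i][j], L2[i][j]), row by row (rows and columns indexed from 0):
row 0: (3,3) (0,0) (2,1) (1,2)
row 1: (0,0) (3,3) (1,2) (2,1)
row 2: (2,1) (1,2) (3,3) (0,0)
row 3: (1,2) (2,1) (0,0) (3,3)
Orthogonality requires all 16 pairs distinct.
But the pair (0,0) repeats: cell (0,1) has L1 = 0, L2 = 0, and cell (1,0) has L1 = 0, L2 = 0.
A repeated pair means some other pair never occurs (only 4 distinct pairs out of 16), so the squares are not orthogonal.
Conclusion: NO.

NO


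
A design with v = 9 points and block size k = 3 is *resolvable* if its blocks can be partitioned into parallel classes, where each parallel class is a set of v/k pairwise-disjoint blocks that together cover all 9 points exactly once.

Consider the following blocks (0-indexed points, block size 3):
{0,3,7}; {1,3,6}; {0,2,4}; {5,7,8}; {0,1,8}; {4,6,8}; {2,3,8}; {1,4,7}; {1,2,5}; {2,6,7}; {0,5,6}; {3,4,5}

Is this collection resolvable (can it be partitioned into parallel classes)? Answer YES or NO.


v = 9, block size k = 3, number of blocks = 12.
For resolvability, blocks must partition into parallel classes of size v/k = 3.
Total blocks must therefore be a multiple of 3: 12 = 3·4 + 0 ⇒ divisible ✓.
Greedy packing gives 4 candidate class(es). Each should be a full parallel class (size 3, covers all 9 points).
  Class 1 (3 blocks): {0,3,7}; {4,6,8}; {1,2,5}. Points covered: [0, 1, 2, 3, 4, 5, 6, 7, 8].
  Class 2 (3 blocks): {1,3,6}; {0,2,4}; {5,7,8}. Points covered: [0, 1, 2, 3, 4, 5, 6, 7, 8].
  Class 3 (3 blocks): {0,1,8}; {2,6,7}; {3,4,5}. Points covered: [0, 1, 2, 3, 4, 5, 6, 7, 8].
  Class 4 (3 blocks): {2,3,8}; {1,4,7}; {0,5,6}. Points covered: [0, 1, 2, 3, 4, 5, 6, 7, 8].
All classes full (size 3)? YES. All classes cover every point? YES.
Resolvable? YES.

YES
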